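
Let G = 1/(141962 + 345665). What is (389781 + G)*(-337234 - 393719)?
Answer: -138930584528162664/487627 ≈ -2.8491e+11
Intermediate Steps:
G = 1/487627 ≈ 2.0507e-6
(389781 + G)*(-337234 - 393719) = (389781 + 1/487627)*(-337234 - 393719) = (190067739688/487627)*(-730953) = -138930584528162664/487627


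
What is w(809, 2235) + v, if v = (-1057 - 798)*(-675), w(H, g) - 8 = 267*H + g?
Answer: 1470371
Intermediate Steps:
w(H, g) = 8 + g + 267*H (w(H, g) = 8 + (267*H + g) = 8 + (g + 267*H) = 8 + g + 267*H)
v = 1252125 (v = -1855*(-675) = 1252125)
w(809, 2235) + v = (8 + 2235 + 267*809) + 1252125 = (8 + 2235 + 216003) + 1252125 = 218246 + 1252125 = 1470371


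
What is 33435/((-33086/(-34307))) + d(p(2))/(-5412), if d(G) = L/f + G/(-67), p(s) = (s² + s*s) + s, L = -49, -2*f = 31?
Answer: 3223430836576141/92977648566 ≈ 34669.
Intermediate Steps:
f = -31/2 (f = -½*31 = -31/2 ≈ -15.500)
p(s) = s + 2*s² (p(s) = (s² + s²) + s = 2*s² + s = s + 2*s²)
d(G) = 98/31 - G/67 (d(G) = -49/(-31/2) + G/(-67) = -49*(-2/31) + G*(-1/67) = 98/31 - G/67)
33435/((-33086/(-34307))) + d(p(2))/(-5412) = 33435/((-33086/(-34307))) + (98/31 - 2*(1 + 2*2)/67)/(-5412) = 33435/((-33086*(-1/34307))) + (98/31 - 2*(1 + 4)/67)*(-1/5412) = 33435/(33086/34307) + (98/31 - 2*5/67)*(-1/5412) = 33435*(34307/33086) + (98/31 - 1/67*10)*(-1/5412) = 1147054545/33086 + (98/31 - 10/67)*(-1/5412) = 1147054545/33086 + (6256/2077)*(-1/5412) = 1147054545/33086 - 1564/2810181 = 3223430836576141/92977648566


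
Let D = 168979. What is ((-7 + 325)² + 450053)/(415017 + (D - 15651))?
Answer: 551177/568345 ≈ 0.96979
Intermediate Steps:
((-7 + 325)² + 450053)/(415017 + (D - 15651)) = ((-7 + 325)² + 450053)/(415017 + (168979 - 15651)) = (318² + 450053)/(415017 + 153328) = (101124 + 450053)/568345 = 551177*(1/568345) = 551177/568345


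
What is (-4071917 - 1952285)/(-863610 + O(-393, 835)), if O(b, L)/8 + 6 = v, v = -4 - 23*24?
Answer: 3012101/434053 ≈ 6.9395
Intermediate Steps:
v = -556 (v = -4 - 552 = -556)
O(b, L) = -4496 (O(b, L) = -48 + 8*(-556) = -48 - 4448 = -4496)
(-4071917 - 1952285)/(-863610 + O(-393, 835)) = (-4071917 - 1952285)/(-863610 - 4496) = -6024202/(-868106) = -6024202*(-1/868106) = 3012101/434053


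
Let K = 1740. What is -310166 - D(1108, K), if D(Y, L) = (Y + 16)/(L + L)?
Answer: -269844701/870 ≈ -3.1017e+5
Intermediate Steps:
D(Y, L) = (16 + Y)/(2*L) (D(Y, L) = (16 + Y)/((2*L)) = (16 + Y)*(1/(2*L)) = (16 + Y)/(2*L))
-310166 - D(1108, K) = -310166 - (16 + 1108)/(2*1740) = -310166 - 1124/(2*1740) = -310166 - 1*281/870 = -310166 - 281/870 = -269844701/870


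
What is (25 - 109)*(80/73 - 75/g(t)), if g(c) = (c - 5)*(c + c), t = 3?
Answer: -45045/73 ≈ -617.05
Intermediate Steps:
g(c) = 2*c*(-5 + c) (g(c) = (-5 + c)*(2*c) = 2*c*(-5 + c))
(25 - 109)*(80/73 - 75/g(t)) = (25 - 109)*(80/73 - 75*1/(6*(-5 + 3))) = -84*(80*(1/73) - 75/(2*3*(-2))) = -84*(80/73 - 75/(-12)) = -84*(80/73 - 75*(-1/12)) = -84*(80/73 + 25/4) = -84*2145/292 = -45045/73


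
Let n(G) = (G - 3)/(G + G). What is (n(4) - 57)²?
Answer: 207025/64 ≈ 3234.8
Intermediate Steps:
n(G) = (-3 + G)/(2*G) (n(G) = (-3 + G)/((2*G)) = (-3 + G)*(1/(2*G)) = (-3 + G)/(2*G))
(n(4) - 57)² = ((½)*(-3 + 4)/4 - 57)² = ((½)*(¼)*1 - 57)² = (⅛ - 57)² = (-455/8)² = 207025/64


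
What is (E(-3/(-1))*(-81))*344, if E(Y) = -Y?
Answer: 83592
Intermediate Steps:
(E(-3/(-1))*(-81))*344 = (-(-3)/(-1)*(-81))*344 = (-(-3)*(-1)*(-81))*344 = (-1*3*(-81))*344 = -3*(-81)*344 = 243*344 = 83592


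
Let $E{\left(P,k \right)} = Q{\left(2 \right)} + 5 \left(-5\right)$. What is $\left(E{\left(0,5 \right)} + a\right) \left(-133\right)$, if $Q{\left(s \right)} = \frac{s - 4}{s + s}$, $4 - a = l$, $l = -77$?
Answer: $- \frac{14763}{2} \approx -7381.5$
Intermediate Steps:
$a = 81$ ($a = 4 - -77 = 4 + 77 = 81$)
$Q{\left(s \right)} = \frac{-4 + s}{2 s}$
$E{\left(P,k \right)} = - \frac{51}{2}$ ($E{\left(P,k \right)} = \frac{-4 + 2}{2 \cdot 2} + 5 \left(-5\right) = \frac{1}{2} \cdot \frac{1}{2} \left(-2\right) - 25 = - \frac{1}{2} - 25 = - \frac{51}{2}$)
$\left(E{\left(0,5 \right)} + a\right) \left(-133\right) = \left(- \frac{51}{2} + 81\right) \left(-133\right) = \frac{111}{2} \left(-133\right) = - \frac{14763}{2}$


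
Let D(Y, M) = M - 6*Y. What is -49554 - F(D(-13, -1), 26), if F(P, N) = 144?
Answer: -49698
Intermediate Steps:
-49554 - F(D(-13, -1), 26) = -49554 - 1*144 = -49554 - 144 = -49698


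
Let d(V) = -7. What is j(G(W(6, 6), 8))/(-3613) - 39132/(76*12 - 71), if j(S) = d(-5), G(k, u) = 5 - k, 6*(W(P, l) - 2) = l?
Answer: -141378029/3038533 ≈ -46.528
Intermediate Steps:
W(P, l) = 2 + l/6
j(S) = -7
j(G(W(6, 6), 8))/(-3613) - 39132/(76*12 - 71) = -7/(-3613) - 39132/(76*12 - 71) = -7*(-1/3613) - 39132/(912 - 71) = 7/3613 - 39132/841 = -141378029/3038533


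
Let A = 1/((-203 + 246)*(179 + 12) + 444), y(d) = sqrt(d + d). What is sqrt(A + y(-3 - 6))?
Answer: sqrt(8657 + 224830947*I*sqrt(2))/8657 ≈ 1.4565 + 1.4565*I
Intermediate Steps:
y(d) = sqrt(2)*sqrt(d) (y(d) = sqrt(2*d) = sqrt(2)*sqrt(d))
A = 1/8657 (A = 1/(43*191 + 444) = 1/(8213 + 444) = 1/8657 ≈ 0.00011551)
sqrt(A + y(-3 - 6)) = sqrt(1/8657 + sqrt(2)*sqrt(-3 - 6)) = sqrt(1/8657 + sqrt(2)*sqrt(-9)) = sqrt(1/8657 + sqrt(2)*(3*I)) = sqrt(1/8657 + 3*I*sqrt(2))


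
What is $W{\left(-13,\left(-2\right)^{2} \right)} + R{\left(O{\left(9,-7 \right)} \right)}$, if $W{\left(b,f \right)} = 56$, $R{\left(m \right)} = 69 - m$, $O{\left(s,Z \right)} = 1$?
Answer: $124$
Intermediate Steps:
$W{\left(-13,\left(-2\right)^{2} \right)} + R{\left(O{\left(9,-7 \right)} \right)} = 56 + \left(69 - 1\right) = 56 + 68 = 124$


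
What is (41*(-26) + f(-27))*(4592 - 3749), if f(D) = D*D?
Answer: -284091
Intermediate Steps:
f(D) = D²
(41*(-26) + f(-27))*(4592 - 3749) = (41*(-26) + (-27)²)*(4592 - 3749) = (-1066 + 729)*843 = -337*843 = -284091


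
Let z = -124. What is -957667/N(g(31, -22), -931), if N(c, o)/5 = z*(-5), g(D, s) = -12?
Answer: -957667/3100 ≈ -308.92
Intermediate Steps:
N(c, o) = 3100 (N(c, o) = 5*(-124*(-5)) = 5*620 = 3100)
-957667/N(g(31, -22), -931) = -957667/3100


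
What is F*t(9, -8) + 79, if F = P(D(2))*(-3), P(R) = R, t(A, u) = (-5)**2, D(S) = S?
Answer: -71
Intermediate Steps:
t(A, u) = 25
F = -6 (F = 2*(-3) = -6)
F*t(9, -8) + 79 = -6*25 + 79 = -150 + 79 = -71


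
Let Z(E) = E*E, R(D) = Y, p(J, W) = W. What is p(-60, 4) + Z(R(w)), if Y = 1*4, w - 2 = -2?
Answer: 20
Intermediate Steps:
w = 0 (w = 2 - 2 = 0)
Y = 4
R(D) = 4
Z(E) = E²
p(-60, 4) + Z(R(w)) = 4 + 4² = 4 + 16 = 20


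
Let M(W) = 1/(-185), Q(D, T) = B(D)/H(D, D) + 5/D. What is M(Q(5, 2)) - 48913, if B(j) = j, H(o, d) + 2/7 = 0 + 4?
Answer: -9048906/185 ≈ -48913.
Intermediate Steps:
H(o, d) = 26/7 (H(o, d) = -2/7 + (0 + 4) = -2/7 + 4 = 26/7)
Q(D, T) = 5/D + 7*D/26 (Q(D, T) = D/(26/7) + 5/D = D*(7/26) + 5/D = 7*D/26 + 5/D = 5/D + 7*D/26)
M(W) = -1/185
M(Q(5, 2)) - 48913 = -1/185 - 48913 = -9048906/185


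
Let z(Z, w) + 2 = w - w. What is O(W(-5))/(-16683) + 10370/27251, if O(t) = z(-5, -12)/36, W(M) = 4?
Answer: 183180943/481371282 ≈ 0.38054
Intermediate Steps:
z(Z, w) = -2 (z(Z, w) = -2 + (w - w) = -2 + 0 = -2)
O(t) = -1/18 (O(t) = -2/36 = -2*1/36 = -1/18)
O(W(-5))/(-16683) + 10370/27251 = -1/18/(-16683) + 10370/27251 = -1/18*(-1/16683) + 10370*(1/27251) = 1/300294 + 610/1603 = 183180943/481371282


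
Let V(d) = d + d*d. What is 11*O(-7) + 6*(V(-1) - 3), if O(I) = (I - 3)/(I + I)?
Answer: -71/7 ≈ -10.143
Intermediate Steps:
V(d) = d + d²
O(I) = (-3 + I)/(2*I) (O(I) = (-3 + I)/((2*I)) = (-3 + I)*(1/(2*I)) = (-3 + I)/(2*I))
11*O(-7) + 6*(V(-1) - 3) = 11*((½)*(-3 - 7)/(-7)) + 6*(-(1 - 1) - 3) = 11*((½)*(-⅐)*(-10)) + 6*(-1*0 - 3) = 11*(5/7) + 6*(0 - 3) = 55/7 + 6*(-3) = 55/7 - 18 = -71/7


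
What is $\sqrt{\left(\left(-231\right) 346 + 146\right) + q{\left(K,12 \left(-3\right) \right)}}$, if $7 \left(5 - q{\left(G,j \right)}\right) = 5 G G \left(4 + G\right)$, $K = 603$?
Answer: $\frac{2 i \sqrt{1932195545}}{7} \approx 12559.0 i$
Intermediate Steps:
$q{\left(G,j \right)} = 5 - \frac{5 G^{2} \left(4 + G\right)}{7}$ ($q{\left(G,j \right)} = 5 - \frac{5 G G \left(4 + G\right)}{7} = 5 - \frac{5 G^{2} \left(4 + G\right)}{7}$)
$\sqrt{\left(\left(-231\right) 346 + 146\right) + q{\left(K,12 \left(-3\right) \right)}} = \sqrt{\left(\left(-231\right) 346 + 146\right) - \left(-5 + \frac{7272180}{7} + \frac{1096281135}{7}\right)} = \sqrt{\left(-79926 + 146\right) - \frac{1103553280}{7}} = \sqrt{-79780 - \frac{1103553280}{7}} = \sqrt{- \frac{1104111740}{7}} = \frac{2 i \sqrt{1932195545}}{7}$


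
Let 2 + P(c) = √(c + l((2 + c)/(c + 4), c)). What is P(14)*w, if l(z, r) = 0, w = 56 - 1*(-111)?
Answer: -334 + 167*√14 ≈ 290.86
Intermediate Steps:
w = 167 (w = 56 + 111 = 167)
P(c) = -2 + √c (P(c) = -2 + √(c + 0) = -2 + √c)
P(14)*w = (-2 + √14)*167 = -334 + 167*√14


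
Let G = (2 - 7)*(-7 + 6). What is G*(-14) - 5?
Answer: -75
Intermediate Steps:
G = 5 (G = -5*(-1) = 5)
G*(-14) - 5 = 5*(-14) - 5 = -70 - 5 = -75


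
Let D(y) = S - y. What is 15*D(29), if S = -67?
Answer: -1440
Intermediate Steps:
D(y) = -67 - y
15*D(29) = 15*(-67 - 1*29) = 15*(-67 - 29) = 15*(-96) = -1440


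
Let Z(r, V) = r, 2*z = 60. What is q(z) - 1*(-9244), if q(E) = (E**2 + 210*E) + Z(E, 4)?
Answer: 16474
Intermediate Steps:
z = 30 (z = (1/2)*60 = 30)
q(E) = E**2 + 211*E (q(E) = (E**2 + 210*E) + E = E**2 + 211*E)
q(z) - 1*(-9244) = 30*(211 + 30) - 1*(-9244) = 30*241 + 9244 = 7230 + 9244 = 16474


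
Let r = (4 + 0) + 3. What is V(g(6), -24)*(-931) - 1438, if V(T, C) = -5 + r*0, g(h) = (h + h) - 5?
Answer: 3217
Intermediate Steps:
g(h) = -5 + 2*h (g(h) = 2*h - 5 = -5 + 2*h)
r = 7 (r = 4 + 3 = 7)
V(T, C) = -5 (V(T, C) = -5 + 7*0 = -5 + 0 = -5)
V(g(6), -24)*(-931) - 1438 = -5*(-931) - 1438 = 4655 - 1438 = 3217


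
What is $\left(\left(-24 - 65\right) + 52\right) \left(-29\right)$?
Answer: $1073$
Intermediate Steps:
$\left(\left(-24 - 65\right) + 52\right) \left(-29\right) = \left(-89 + 52\right) \left(-29\right) = \left(-37\right) \left(-29\right) = 1073$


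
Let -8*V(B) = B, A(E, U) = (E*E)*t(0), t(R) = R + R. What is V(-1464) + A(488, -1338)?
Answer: 183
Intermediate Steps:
t(R) = 2*R
A(E, U) = 0 (A(E, U) = (E*E)*(2*0) = E**2*0 = 0)
V(B) = -B/8
V(-1464) + A(488, -1338) = -1/8*(-1464) + 0 = 183 + 0 = 183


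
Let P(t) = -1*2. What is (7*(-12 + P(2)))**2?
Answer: 9604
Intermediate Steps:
P(t) = -2
(7*(-12 + P(2)))**2 = (7*(-12 - 2))**2 = (7*(-14))**2 = (-98)**2 = 9604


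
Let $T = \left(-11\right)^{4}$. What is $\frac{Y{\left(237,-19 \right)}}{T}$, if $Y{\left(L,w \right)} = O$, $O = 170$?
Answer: $\frac{170}{14641} \approx 0.011611$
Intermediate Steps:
$Y{\left(L,w \right)} = 170$
$T = 14641$
$\frac{Y{\left(237,-19 \right)}}{T} = \frac{170}{14641}$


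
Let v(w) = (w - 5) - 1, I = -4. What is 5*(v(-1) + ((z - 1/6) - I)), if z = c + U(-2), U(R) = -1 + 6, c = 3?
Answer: 145/6 ≈ 24.167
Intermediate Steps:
U(R) = 5
z = 8 (z = 3 + 5 = 8)
v(w) = -6 + w (v(w) = (-5 + w) - 1 = -6 + w)
5*(v(-1) + ((z - 1/6) - I)) = 5*((-6 - 1) + ((8 - 1/6) - 1*(-4))) = 5*(-7 + ((8 - 1/6) + 4)) = 5*(-7 + (47/6 + 4)) = 5*(-7 + 71/6) = 5*(29/6) = 145/6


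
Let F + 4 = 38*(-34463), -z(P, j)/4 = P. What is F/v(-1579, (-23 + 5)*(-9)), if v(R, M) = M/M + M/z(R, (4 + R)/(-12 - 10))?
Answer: -4135710484/3239 ≈ -1.2768e+6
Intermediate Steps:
z(P, j) = -4*P
F = -1309598 (F = -4 + 38*(-34463) = -4 - 1309594 = -1309598)
v(R, M) = 1 - M/(4*R) (v(R, M) = M/M + M/((-4*R)) = 1 + M*(-1/(4*R)) = 1 - M/(4*R))
F/v(-1579, (-23 + 5)*(-9)) = -1309598*(-1579/(-1579 - (-23 + 5)*(-9)/4)) = -1309598*(-1579/(-1579 - (-9)*(-9)/2)) = -1309598*(-1579/(-1579 - ¼*162)) = -1309598*(-1579/(-1579 - 81/2)) = -1309598/((-1/1579*(-3239/2))) = -1309598/3239/3158 = -1309598*3158/3239 = -4135710484/3239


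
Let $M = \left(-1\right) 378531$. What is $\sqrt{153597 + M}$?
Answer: $i \sqrt{224934} \approx 474.27 i$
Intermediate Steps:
$M = -378531$
$\sqrt{153597 + M} = \sqrt{153597 - 378531} = \sqrt{-224934} = i \sqrt{224934}$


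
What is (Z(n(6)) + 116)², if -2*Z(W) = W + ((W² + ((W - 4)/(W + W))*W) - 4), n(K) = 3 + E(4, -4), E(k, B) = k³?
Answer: 75742209/16 ≈ 4.7339e+6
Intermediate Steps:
n(K) = 67 (n(K) = 3 + 4³ = 3 + 64 = 67)
Z(W) = 3 - 3*W/4 - W²/2 (Z(W) = -(W + ((W² + ((W - 4)/(W + W))*W) - 4))/2 = -(W + ((W² + ((-4 + W)/((2*W)))*W) - 4))/2 = -(W + ((W² + ((-4 + W)*(1/(2*W)))*W) - 4))/2 = -(W + ((W² + ((-4 + W)/(2*W))*W) - 4))/2 = -(W + ((W² + (-2 + W/2)) - 4))/2 = -(W + ((-2 + W² + W/2) - 4))/2 = -(W + (-6 + W² + W/2))/2 = -(-6 + W² + 3*W/2)/2 = 3 - 3*W/4 - W²/2)
(Z(n(6)) + 116)² = ((3 - ¾*67 - ½*67²) + 116)² = ((3 - 201/4 - ½*4489) + 116)² = ((3 - 201/4 - 4489/2) + 116)² = (-9167/4 + 116)² = (-8703/4)² = 75742209/16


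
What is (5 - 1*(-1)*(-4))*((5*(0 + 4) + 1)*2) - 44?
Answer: -2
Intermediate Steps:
(5 - 1*(-1)*(-4))*((5*(0 + 4) + 1)*2) - 44 = (5 + 1*(-4))*((5*4 + 1)*2) - 44 = (5 - 4)*((20 + 1)*2) - 44 = 1*(21*2) - 44 = 1*42 - 44 = 42 - 44 = -2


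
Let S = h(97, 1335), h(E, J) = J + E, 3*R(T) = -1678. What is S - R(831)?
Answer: 5974/3 ≈ 1991.3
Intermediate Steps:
R(T) = -1678/3 (R(T) = (1/3)*(-1678) = -1678/3)
h(E, J) = E + J
S = 1432 (S = 97 + 1335 = 1432)
S - R(831) = 1432 - 1*(-1678/3) = 1432 + 1678/3 = 5974/3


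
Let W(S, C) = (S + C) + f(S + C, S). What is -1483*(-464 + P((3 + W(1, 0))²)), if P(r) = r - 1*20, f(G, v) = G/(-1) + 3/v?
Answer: 664384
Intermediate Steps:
f(G, v) = -G + 3/v (f(G, v) = G*(-1) + 3/v = -G + 3/v)
W(S, C) = 3/S (W(S, C) = (S + C) + (-(S + C) + 3/S) = (C + S) + (-(C + S) + 3/S) = (C + S) + ((-C - S) + 3/S) = (C + S) + (-C - S + 3/S) = 3/S)
P(r) = -20 + r (P(r) = r - 20 = -20 + r)
-1483*(-464 + P((3 + W(1, 0))²)) = -1483*(-464 + (-20 + (3 + 3/1)²)) = -1483*(-464 + (-20 + (3 + 3*1)²)) = -1483*(-464 + (-20 + (3 + 3)²)) = -1483*(-464 + (-20 + 6²)) = -1483*(-464 + (-20 + 36)) = -1483*(-464 + 16) = -1483*(-448) = 664384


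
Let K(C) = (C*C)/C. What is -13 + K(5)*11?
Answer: 42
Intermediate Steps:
K(C) = C (K(C) = C²/C = C)
-13 + K(5)*11 = -13 + 5*11 = -13 + 55 = 42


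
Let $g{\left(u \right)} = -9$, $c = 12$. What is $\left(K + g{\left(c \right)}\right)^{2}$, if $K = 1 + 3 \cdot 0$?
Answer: $64$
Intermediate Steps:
$K = 1$ ($K = 1 + 0 = 1$)
$\left(K + g{\left(c \right)}\right)^{2} = \left(1 - 9\right)^{2} = \left(-8\right)^{2} = 64$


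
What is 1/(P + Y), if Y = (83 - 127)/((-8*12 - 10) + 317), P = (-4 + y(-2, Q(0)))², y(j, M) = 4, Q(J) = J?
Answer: -211/44 ≈ -4.7955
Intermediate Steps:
P = 0 (P = (-4 + 4)² = 0² = 0)
Y = -44/211 (Y = -44/((-96 - 10) + 317) = -44/(-106 + 317) = -44/211 ≈ -0.20853)
1/(P + Y) = 1/(0 - 44/211) = 1/(-44/211) = -211/44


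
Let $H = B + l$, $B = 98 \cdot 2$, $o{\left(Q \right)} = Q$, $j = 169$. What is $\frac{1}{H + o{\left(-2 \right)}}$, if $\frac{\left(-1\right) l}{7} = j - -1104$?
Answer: $- \frac{1}{8717} \approx -0.00011472$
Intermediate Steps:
$l = -8911$ ($l = - 7 \left(169 - -1104\right) = - 7 \left(169 + 1104\right) = \left(-7\right) 1273 = -8911$)
$B = 196$
$H = -8715$ ($H = 196 - 8911 = -8715$)
$\frac{1}{H + o{\left(-2 \right)}} = \frac{1}{-8715 - 2} = \frac{1}{-8717} = - \frac{1}{8717}$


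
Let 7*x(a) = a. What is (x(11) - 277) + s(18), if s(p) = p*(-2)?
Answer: -2180/7 ≈ -311.43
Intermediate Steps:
s(p) = -2*p
x(a) = a/7
(x(11) - 277) + s(18) = ((1/7)*11 - 277) - 2*18 = (11/7 - 277) - 36 = -1928/7 - 36 = -2180/7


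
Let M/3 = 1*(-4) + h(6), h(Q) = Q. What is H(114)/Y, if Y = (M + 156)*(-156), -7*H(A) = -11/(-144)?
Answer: 11/25474176 ≈ 4.3181e-7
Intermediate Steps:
H(A) = -11/1008 (H(A) = -(-11)/(7*(-144)) = -(-11)*(-1)/(7*144) = -⅐*11/144 = -11/1008)
M = 6 (M = 3*(1*(-4) + 6) = 3*(-4 + 6) = 3*2 = 6)
Y = -25272 (Y = (6 + 156)*(-156) = 162*(-156) = -25272)
H(114)/Y = -11/1008/(-25272) = -11/1008*(-1/25272) = 11/25474176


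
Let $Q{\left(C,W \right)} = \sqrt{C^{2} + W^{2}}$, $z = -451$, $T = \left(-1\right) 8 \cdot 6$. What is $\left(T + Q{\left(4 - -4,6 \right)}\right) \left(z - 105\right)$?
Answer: $21128$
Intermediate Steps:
$T = -48$ ($T = \left(-8\right) 6 = -48$)
$\left(T + Q{\left(4 - -4,6 \right)}\right) \left(z - 105\right) = \left(-48 + \sqrt{\left(4 - -4\right)^{2} + 6^{2}}\right) \left(-451 - 105\right) = \left(-48 + \sqrt{\left(4 + 4\right)^{2} + 36}\right) \left(-556\right) = \left(-48 + \sqrt{8^{2} + 36}\right) \left(-556\right) = \left(-48 + \sqrt{64 + 36}\right) \left(-556\right) = \left(-48 + \sqrt{100}\right) \left(-556\right) = \left(-48 + 10\right) \left(-556\right) = \left(-38\right) \left(-556\right) = 21128$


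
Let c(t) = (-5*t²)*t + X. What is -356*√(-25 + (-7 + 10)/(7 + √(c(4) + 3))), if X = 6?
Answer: -356*√(-(172 + 25*I*√311)/(7 + I*√311)) ≈ -5.2379 + 1777.9*I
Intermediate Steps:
c(t) = 6 - 5*t³ (c(t) = (-5*t²)*t + 6 = -5*t³ + 6 = 6 - 5*t³)
-356*√(-25 + (-7 + 10)/(7 + √(c(4) + 3))) = -356*√(-25 + (-7 + 10)/(7 + √((6 - 5*4³) + 3))) = -356*√(-25 + 3/(7 + √((6 - 5*64) + 3))) = -356*√(-25 + 3/(7 + √((6 - 320) + 3))) = -356*√(-25 + 3/(7 + √(-314 + 3))) = -356*√(-25 + 3/(7 + √(-311))) = -356*√(-25 + 3/(7 + I*√311))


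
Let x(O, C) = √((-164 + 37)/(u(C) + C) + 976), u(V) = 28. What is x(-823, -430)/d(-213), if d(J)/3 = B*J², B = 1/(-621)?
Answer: -23*√157776558/2026482 ≈ -0.14256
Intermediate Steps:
B = -1/621 ≈ -0.0016103
x(O, C) = √(976 - 127/(28 + C)) (x(O, C) = √((-164 + 37)/(28 + C) + 976) = √(-127/(28 + C) + 976) = √(976 - 127/(28 + C)))
d(J) = -J²/207 (d(J) = 3*(-J²/621) = -J²/207)
x(-823, -430)/d(-213) = √((27201 + 976*(-430))/(28 - 430))/((-1/207*(-213)²)) = √((27201 - 419680)/(-402))/((-1/207*45369)) = √(-1/402*(-392479))/(-5041/23) = √(392479/402)*(-23/5041) = (√157776558/402)*(-23/5041) = -23*√157776558/2026482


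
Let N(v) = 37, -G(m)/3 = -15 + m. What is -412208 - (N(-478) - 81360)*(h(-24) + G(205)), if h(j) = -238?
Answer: -66121192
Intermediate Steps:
G(m) = 45 - 3*m (G(m) = -3*(-15 + m) = 45 - 3*m)
-412208 - (N(-478) - 81360)*(h(-24) + G(205)) = -412208 - (37 - 81360)*(-238 + (45 - 3*205)) = -412208 - (-81323)*(-238 + (45 - 615)) = -412208 - (-81323)*(-238 - 570) = -412208 - (-81323)*(-808) = -412208 - 1*65708984 = -412208 - 65708984 = -66121192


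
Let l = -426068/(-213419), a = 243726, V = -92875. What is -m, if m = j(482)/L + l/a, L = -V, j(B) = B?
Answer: -12555583498504/2415481817571375 ≈ -0.0051980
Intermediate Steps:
L = 92875 (L = -1*(-92875) = 92875)
l = 426068/213419 (l = -426068*(-1/213419) = 426068/213419 ≈ 1.9964)
m = 12555583498504/2415481817571375 (m = 482/92875 + (426068/213419)/243726 = 482*(1/92875) + (426068/213419)*(1/243726) = 482/92875 + 213034/26007879597 = 12555583498504/2415481817571375 ≈ 0.0051980)
-m = -1*12555583498504/2415481817571375 = -12555583498504/2415481817571375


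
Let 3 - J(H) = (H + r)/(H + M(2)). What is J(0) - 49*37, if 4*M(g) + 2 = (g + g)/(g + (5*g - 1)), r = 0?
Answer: -1810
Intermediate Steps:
M(g) = -½ + g/(2*(-1 + 6*g)) (M(g) = -½ + ((g + g)/(g + (5*g - 1)))/4 = -½ + ((2*g)/(g + (-1 + 5*g)))/4 = -½ + ((2*g)/(-1 + 6*g))/4 = -½ + (2*g/(-1 + 6*g))/4 = -½ + g/(2*(-1 + 6*g)))
J(H) = 3 - H/(-9/22 + H) (J(H) = 3 - (H + 0)/(H + (1 - 5*2)/(2*(-1 + 6*2))) = 3 - H/(H + (1 - 10)/(2*(-1 + 12))) = 3 - H/(H + (½)*(-9)/11) = 3 - H/(H + (½)*(1/11)*(-9)) = 3 - H/(H - 9/22) = 3 - H/(-9/22 + H))
J(0) - 49*37 = (-27 + 44*0)/(-9 + 22*0) - 49*37 = (-27 + 0)/(-9 + 0) - 1813 = -27/(-9) - 1813 = -⅑*(-27) - 1813 = 3 - 1813 = -1810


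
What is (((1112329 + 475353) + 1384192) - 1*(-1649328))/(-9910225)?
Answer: -4621202/9910225 ≈ -0.46631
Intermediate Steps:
(((1112329 + 475353) + 1384192) - 1*(-1649328))/(-9910225) = ((1587682 + 1384192) + 1649328)*(-1/9910225) = (2971874 + 1649328)*(-1/9910225) = 4621202*(-1/9910225) = -4621202/9910225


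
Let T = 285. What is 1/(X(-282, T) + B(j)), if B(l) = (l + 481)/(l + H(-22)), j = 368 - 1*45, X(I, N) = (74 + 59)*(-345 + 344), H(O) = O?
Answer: -301/39229 ≈ -0.0076729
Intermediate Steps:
X(I, N) = -133 (X(I, N) = 133*(-1) = -133)
j = 323 (j = 368 - 45 = 323)
B(l) = (481 + l)/(-22 + l) (B(l) = (l + 481)/(l - 22) = (481 + l)/(-22 + l))
1/(X(-282, T) + B(j)) = 1/(-133 + (481 + 323)/(-22 + 323)) = 1/(-133 + 804/301) = 1/(-39229/301) = -301/39229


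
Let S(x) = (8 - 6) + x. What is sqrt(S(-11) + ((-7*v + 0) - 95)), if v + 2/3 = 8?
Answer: I*sqrt(1398)/3 ≈ 12.463*I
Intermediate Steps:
v = 22/3 (v = -2/3 + 8 = 22/3 ≈ 7.3333)
S(x) = 2 + x
sqrt(S(-11) + ((-7*v + 0) - 95)) = sqrt((2 - 11) + ((-7*22/3 + 0) - 95)) = sqrt(-9 + ((-154/3 + 0) - 95)) = sqrt(-9 + (-154/3 - 95)) = sqrt(-9 - 439/3) = sqrt(-466/3) = I*sqrt(1398)/3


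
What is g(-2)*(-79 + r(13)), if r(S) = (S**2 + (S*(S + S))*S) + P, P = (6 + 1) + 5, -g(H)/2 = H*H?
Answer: -35968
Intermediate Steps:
g(H) = -2*H**2 (g(H) = -2*H*H = -2*H**2)
P = 12 (P = 7 + 5 = 12)
r(S) = 12 + S**2 + 2*S**3 (r(S) = (S**2 + (S*(S + S))*S) + 12 = (S**2 + (S*(2*S))*S) + 12 = (S**2 + (2*S**2)*S) + 12 = (S**2 + 2*S**3) + 12 = 12 + S**2 + 2*S**3)
g(-2)*(-79 + r(13)) = (-2*(-2)**2)*(-79 + (12 + 13**2 + 2*13**3)) = (-2*4)*(-79 + (12 + 169 + 2*2197)) = -8*(-79 + (12 + 169 + 4394)) = -8*(-79 + 4575) = -8*4496 = -35968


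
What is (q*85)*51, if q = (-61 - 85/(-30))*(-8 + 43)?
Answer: -17650675/2 ≈ -8.8253e+6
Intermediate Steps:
q = -12215/6 (q = (-61 - 85*(-1/30))*35 = (-61 + 17/6)*35 = -349/6*35 = -12215/6 ≈ -2035.8)
(q*85)*51 = -12215/6*85*51 = -1038275/6*51 = -17650675/2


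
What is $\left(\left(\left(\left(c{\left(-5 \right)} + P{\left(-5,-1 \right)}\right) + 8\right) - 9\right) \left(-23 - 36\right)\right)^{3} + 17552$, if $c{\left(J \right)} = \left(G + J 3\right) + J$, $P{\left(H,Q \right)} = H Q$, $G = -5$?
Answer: $1902032471$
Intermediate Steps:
$c{\left(J \right)} = -5 + 4 J$ ($c{\left(J \right)} = \left(-5 + J 3\right) + J = \left(-5 + 3 J\right) + J = -5 + 4 J$)
$\left(\left(\left(\left(c{\left(-5 \right)} + P{\left(-5,-1 \right)}\right) + 8\right) - 9\right) \left(-23 - 36\right)\right)^{3} + 17552 = \left(\left(\left(\left(\left(-5 + 4 \left(-5\right)\right) - -5\right) + 8\right) - 9\right) \left(-23 - 36\right)\right)^{3} + 17552 = \left(\left(\left(\left(\left(-5 - 20\right) + 5\right) + 8\right) - 9\right) \left(-59\right)\right)^{3} + 17552 = \left(\left(\left(\left(-25 + 5\right) + 8\right) - 9\right) \left(-59\right)\right)^{3} + 17552 = \left(\left(\left(-20 + 8\right) - 9\right) \left(-59\right)\right)^{3} + 17552 = \left(\left(-12 - 9\right) \left(-59\right)\right)^{3} + 17552 = \left(\left(-21\right) \left(-59\right)\right)^{3} + 17552 = 1239^{3} + 17552 = 1902014919 + 17552 = 1902032471$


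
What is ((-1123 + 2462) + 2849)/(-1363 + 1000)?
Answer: -1396/121 ≈ -11.537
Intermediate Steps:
((-1123 + 2462) + 2849)/(-1363 + 1000) = (1339 + 2849)/(-363) = 4188*(-1/363) = -1396/121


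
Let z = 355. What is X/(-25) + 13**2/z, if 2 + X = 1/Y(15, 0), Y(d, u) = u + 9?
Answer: 8812/15975 ≈ 0.55161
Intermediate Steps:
Y(d, u) = 9 + u
X = -17/9 (X = -2 + 1/(9 + 0) = -2 + 1/9 = -17/9 ≈ -1.8889)
X/(-25) + 13**2/z = -17/9/(-25) + 13**2/355 = -17/9*(-1/25) + 169*(1/355) = 17/225 + 169/355 = 8812/15975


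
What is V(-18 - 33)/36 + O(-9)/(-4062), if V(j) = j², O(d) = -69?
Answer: 195699/2708 ≈ 72.267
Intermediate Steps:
V(-18 - 33)/36 + O(-9)/(-4062) = (-18 - 33)²/36 - 69/(-4062) = (-51)²*(1/36) - 69*(-1/4062) = 2601*(1/36) + 23/1354 = 289/4 + 23/1354 = 195699/2708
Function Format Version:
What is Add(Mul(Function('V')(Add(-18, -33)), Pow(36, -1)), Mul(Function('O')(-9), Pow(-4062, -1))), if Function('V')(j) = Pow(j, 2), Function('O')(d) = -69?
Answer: Rational(195699, 2708) ≈ 72.267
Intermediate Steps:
Add(Mul(Function('V')(Add(-18, -33)), Pow(36, -1)), Mul(Function('O')(-9), Pow(-4062, -1))) = Add(Mul(Pow(Add(-18, -33), 2), Pow(36, -1)), Mul(-69, Pow(-4062, -1))) = Add(Mul(Pow(-51, 2), Rational(1, 36)), Mul(-69, Rational(-1, 4062))) = Add(Mul(2601, Rational(1, 36)), Rational(23, 1354)) = Add(Rational(289, 4), Rational(23, 1354)) = Rational(195699, 2708)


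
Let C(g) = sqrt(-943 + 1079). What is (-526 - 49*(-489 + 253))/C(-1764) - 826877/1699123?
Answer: -826877/1699123 + 5519*sqrt(34)/34 ≈ 946.01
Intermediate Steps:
C(g) = 2*sqrt(34) (C(g) = sqrt(136) = 2*sqrt(34))
(-526 - 49*(-489 + 253))/C(-1764) - 826877/1699123 = (-526 - 49*(-489 + 253))/((2*sqrt(34))) - 826877/1699123 = (-526 - 49*(-236))*(sqrt(34)/68) - 826877*1/1699123 = (-526 + 11564)*(sqrt(34)/68) - 826877/1699123 = 11038*(sqrt(34)/68) - 826877/1699123 = 5519*sqrt(34)/34 - 826877/1699123 = -826877/1699123 + 5519*sqrt(34)/34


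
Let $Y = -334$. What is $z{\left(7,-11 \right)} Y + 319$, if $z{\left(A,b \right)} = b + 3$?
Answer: $2991$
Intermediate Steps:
$z{\left(A,b \right)} = 3 + b$
$z{\left(7,-11 \right)} Y + 319 = \left(3 - 11\right) \left(-334\right) + 319 = \left(-8\right) \left(-334\right) + 319 = 2672 + 319 = 2991$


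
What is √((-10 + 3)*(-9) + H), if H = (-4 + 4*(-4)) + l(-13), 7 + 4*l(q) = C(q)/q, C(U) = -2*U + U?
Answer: √41 ≈ 6.4031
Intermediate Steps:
C(U) = -U
l(q) = -2 (l(q) = -7/4 + ((-q)/q)/4 = -7/4 + (¼)*(-1) = -7/4 - ¼ = -2)
H = -22 (H = (-4 + 4*(-4)) - 2 = (-4 - 16) - 2 = -20 - 2 = -22)
√((-10 + 3)*(-9) + H) = √((-10 + 3)*(-9) - 22) = √(-7*(-9) - 22) = √(63 - 22) = √41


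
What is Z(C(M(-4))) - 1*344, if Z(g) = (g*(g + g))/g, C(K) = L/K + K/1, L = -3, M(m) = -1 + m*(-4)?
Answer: -1572/5 ≈ -314.40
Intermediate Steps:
M(m) = -1 - 4*m
C(K) = K - 3/K (C(K) = -3/K + K/1 = -3/K + K*1 = -3/K + K = K - 3/K)
Z(g) = 2*g (Z(g) = (g*(2*g))/g = (2*g²)/g = 2*g)
Z(C(M(-4))) - 1*344 = 2*((-1 - 4*(-4)) - 3/(-1 - 4*(-4))) - 1*344 = 2*((-1 + 16) - 3/(-1 + 16)) - 344 = 2*(15 - 3/15) - 344 = 2*(15 - 3*1/15) - 344 = 2*(15 - ⅕) - 344 = 2*(74/5) - 344 = 148/5 - 344 = -1572/5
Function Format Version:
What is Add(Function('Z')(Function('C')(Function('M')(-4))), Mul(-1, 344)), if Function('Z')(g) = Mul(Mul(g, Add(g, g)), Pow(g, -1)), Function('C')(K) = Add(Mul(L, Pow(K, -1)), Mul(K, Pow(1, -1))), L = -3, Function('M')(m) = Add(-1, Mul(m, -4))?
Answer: Rational(-1572, 5) ≈ -314.40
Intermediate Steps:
Function('M')(m) = Add(-1, Mul(-4, m))
Function('C')(K) = Add(K, Mul(-3, Pow(K, -1))) (Function('C')(K) = Add(Mul(-3, Pow(K, -1)), Mul(K, Pow(1, -1))) = Add(Mul(-3, Pow(K, -1)), Mul(K, 1)) = Add(Mul(-3, Pow(K, -1)), K) = Add(K, Mul(-3, Pow(K, -1))))
Function('Z')(g) = Mul(2, g) (Function('Z')(g) = Mul(Mul(g, Mul(2, g)), Pow(g, -1)) = Mul(Mul(2, Pow(g, 2)), Pow(g, -1)) = Mul(2, g))
Add(Function('Z')(Function('C')(Function('M')(-4))), Mul(-1, 344)) = Add(Mul(2, Add(Add(-1, Mul(-4, -4)), Mul(-3, Pow(Add(-1, Mul(-4, -4)), -1)))), Mul(-1, 344)) = Add(Mul(2, Add(Add(-1, 16), Mul(-3, Pow(Add(-1, 16), -1)))), -344) = Add(Mul(2, Add(15, Mul(-3, Pow(15, -1)))), -344) = Add(Mul(2, Add(15, Mul(-3, Rational(1, 15)))), -344) = Add(Mul(2, Add(15, Rational(-1, 5))), -344) = Add(Mul(2, Rational(74, 5)), -344) = Add(Rational(148, 5), -344) = Rational(-1572, 5)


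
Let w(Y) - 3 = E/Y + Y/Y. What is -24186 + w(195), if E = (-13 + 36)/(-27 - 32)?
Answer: -278213933/11505 ≈ -24182.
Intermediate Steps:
E = -23/59 (E = 23/(-59) = 23*(-1/59) = -23/59 ≈ -0.38983)
w(Y) = 4 - 23/(59*Y) (w(Y) = 3 + (-23/(59*Y) + Y/Y) = 3 + (-23/(59*Y) + 1) = 3 + (1 - 23/(59*Y)) = 4 - 23/(59*Y))
-24186 + w(195) = -24186 + (4 - 23/59/195) = -24186 + (4 - 23/59*1/195) = -24186 + (4 - 23/11505) = -24186 + 45997/11505 = -278213933/11505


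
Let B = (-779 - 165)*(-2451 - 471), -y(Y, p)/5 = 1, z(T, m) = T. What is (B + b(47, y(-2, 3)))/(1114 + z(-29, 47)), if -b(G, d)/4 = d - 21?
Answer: 2758472/1085 ≈ 2542.4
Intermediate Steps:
y(Y, p) = -5 (y(Y, p) = -5*1 = -5)
b(G, d) = 84 - 4*d (b(G, d) = -4*(d - 21) = -4*(-21 + d) = 84 - 4*d)
B = 2758368 (B = -944*(-2922) = 2758368)
(B + b(47, y(-2, 3)))/(1114 + z(-29, 47)) = (2758368 + (84 - 4*(-5)))/(1114 - 29) = (2758368 + (84 + 20))/1085 = (2758368 + 104)*(1/1085) = 2758472*(1/1085) = 2758472/1085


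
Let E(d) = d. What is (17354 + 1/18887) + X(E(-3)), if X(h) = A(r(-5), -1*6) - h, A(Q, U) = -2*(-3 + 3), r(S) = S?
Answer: 327821660/18887 ≈ 17357.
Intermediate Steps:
A(Q, U) = 0 (A(Q, U) = -2*0 = 0)
X(h) = -h (X(h) = 0 - h = -h)
(17354 + 1/18887) + X(E(-3)) = (17354 + 1/18887) - 1*(-3) = (17354 + 1/18887) + 3 = 327764999/18887 + 3 = 327821660/18887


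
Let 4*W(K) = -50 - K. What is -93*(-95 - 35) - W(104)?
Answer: 24257/2 ≈ 12129.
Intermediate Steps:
W(K) = -25/2 - K/4 (W(K) = (-50 - K)/4 = -25/2 - K/4)
-93*(-95 - 35) - W(104) = -93*(-95 - 35) - (-25/2 - ¼*104) = -93*(-130) - (-25/2 - 26) = 12090 - 1*(-77/2) = 12090 + 77/2 = 24257/2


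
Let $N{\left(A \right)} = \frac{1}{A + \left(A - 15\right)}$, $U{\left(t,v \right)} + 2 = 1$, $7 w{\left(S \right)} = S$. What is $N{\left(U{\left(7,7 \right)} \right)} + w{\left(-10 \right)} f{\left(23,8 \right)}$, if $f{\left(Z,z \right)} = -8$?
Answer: $\frac{1353}{119} \approx 11.37$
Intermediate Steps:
$w{\left(S \right)} = \frac{S}{7}$
$U{\left(t,v \right)} = -1$ ($U{\left(t,v \right)} = -2 + 1 = -1$)
$N{\left(A \right)} = \frac{1}{-15 + 2 A}$ ($N{\left(A \right)} = \frac{1}{A + \left(A - 15\right)} = \frac{1}{A + \left(-15 + A\right)} = \frac{1}{-15 + 2 A}$)
$N{\left(U{\left(7,7 \right)} \right)} + w{\left(-10 \right)} f{\left(23,8 \right)} = \frac{1}{-15 + 2 \left(-1\right)} + \frac{1}{7} \left(-10\right) \left(-8\right) = \frac{1}{-15 - 2} - - \frac{80}{7} = \frac{1}{-17} + \frac{80}{7} = - \frac{1}{17} + \frac{80}{7} = \frac{1353}{119}$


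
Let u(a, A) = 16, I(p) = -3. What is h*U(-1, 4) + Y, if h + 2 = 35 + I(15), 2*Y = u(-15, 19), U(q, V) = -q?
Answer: 38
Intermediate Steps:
Y = 8 (Y = (½)*16 = 8)
h = 30 (h = -2 + (35 - 3) = -2 + 32 = 30)
h*U(-1, 4) + Y = 30*(-1*(-1)) + 8 = 30*1 + 8 = 30 + 8 = 38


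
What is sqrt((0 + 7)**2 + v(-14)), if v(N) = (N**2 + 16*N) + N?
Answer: sqrt(7) ≈ 2.6458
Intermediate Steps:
v(N) = N**2 + 17*N
sqrt((0 + 7)**2 + v(-14)) = sqrt((0 + 7)**2 - 14*(17 - 14)) = sqrt(7**2 - 14*3) = sqrt(49 - 42) = sqrt(7)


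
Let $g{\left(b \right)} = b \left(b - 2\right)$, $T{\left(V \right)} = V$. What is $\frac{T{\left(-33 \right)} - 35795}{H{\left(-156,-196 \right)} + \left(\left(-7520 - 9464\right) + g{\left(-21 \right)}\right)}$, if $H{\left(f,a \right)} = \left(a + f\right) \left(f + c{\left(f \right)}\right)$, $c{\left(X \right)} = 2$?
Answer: $- \frac{35828}{37707} \approx -0.95017$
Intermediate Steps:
$H{\left(f,a \right)} = \left(2 + f\right) \left(a + f\right)$ ($H{\left(f,a \right)} = \left(a + f\right) \left(f + 2\right) = \left(a + f\right) \left(2 + f\right) = \left(2 + f\right) \left(a + f\right)$)
$g{\left(b \right)} = b \left(-2 + b\right)$
$\frac{T{\left(-33 \right)} - 35795}{H{\left(-156,-196 \right)} + \left(\left(-7520 - 9464\right) + g{\left(-21 \right)}\right)} = \frac{-33 - 35795}{\left(\left(-156\right)^{2} + 2 \left(-196\right) + 2 \left(-156\right) - -30576\right) - \left(16984 + 21 \left(-2 - 21\right)\right)} = - \frac{35828}{\left(24336 - 392 - 312 + 30576\right) - 16501} = - \frac{35828}{54208 + \left(-16984 + 483\right)} = - \frac{35828}{54208 - 16501} = - \frac{35828}{37707}$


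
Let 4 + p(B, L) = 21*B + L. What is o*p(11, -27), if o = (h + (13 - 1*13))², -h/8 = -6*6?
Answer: 16588800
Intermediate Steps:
p(B, L) = -4 + L + 21*B (p(B, L) = -4 + (21*B + L) = -4 + (L + 21*B) = -4 + L + 21*B)
h = 288 (h = -(-48)*6 = -8*(-36) = 288)
o = 82944 (o = (288 + (13 - 1*13))² = (288 + (13 - 13))² = (288 + 0)² = 288² = 82944)
o*p(11, -27) = 82944*(-4 - 27 + 21*11) = 82944*(-4 - 27 + 231) = 82944*200 = 16588800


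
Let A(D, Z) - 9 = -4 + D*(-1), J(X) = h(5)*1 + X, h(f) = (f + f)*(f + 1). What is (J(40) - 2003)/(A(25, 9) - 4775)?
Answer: 1903/4795 ≈ 0.39687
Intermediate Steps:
h(f) = 2*f*(1 + f) (h(f) = (2*f)*(1 + f) = 2*f*(1 + f))
J(X) = 60 + X (J(X) = (2*5*(1 + 5))*1 + X = (2*5*6)*1 + X = 60*1 + X = 60 + X)
A(D, Z) = 5 - D (A(D, Z) = 9 + (-4 + D*(-1)) = 9 + (-4 - D) = 5 - D)
(J(40) - 2003)/(A(25, 9) - 4775) = ((60 + 40) - 2003)/((5 - 1*25) - 4775) = (100 - 2003)/((5 - 25) - 4775) = -1903/(-20 - 4775) = -1903/(-4795) = -1903*(-1/4795) = 1903/4795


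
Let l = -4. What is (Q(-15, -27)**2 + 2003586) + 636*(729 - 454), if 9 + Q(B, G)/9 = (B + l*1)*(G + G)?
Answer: 85955895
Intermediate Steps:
Q(B, G) = -81 + 18*G*(-4 + B) (Q(B, G) = -81 + 9*((B - 4*1)*(G + G)) = -81 + 9*((B - 4)*(2*G)) = -81 + 9*((-4 + B)*(2*G)) = -81 + 9*(2*G*(-4 + B)) = -81 + 18*G*(-4 + B))
(Q(-15, -27)**2 + 2003586) + 636*(729 - 454) = ((-81 - 72*(-27) + 18*(-15)*(-27))**2 + 2003586) + 636*(729 - 454) = ((-81 + 1944 + 7290)**2 + 2003586) + 636*275 = (9153**2 + 2003586) + 174900 = (83777409 + 2003586) + 174900 = 85780995 + 174900 = 85955895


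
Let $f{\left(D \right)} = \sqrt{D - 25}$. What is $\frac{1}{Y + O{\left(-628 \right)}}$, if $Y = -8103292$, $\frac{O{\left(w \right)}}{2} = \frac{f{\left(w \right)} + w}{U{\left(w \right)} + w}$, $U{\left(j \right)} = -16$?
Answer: $- \frac{840181525512}{6808234595614285469} + \frac{322 i \sqrt{653}}{6808234595614285469} \approx -1.2341 \cdot 10^{-7} + 1.2086 \cdot 10^{-15} i$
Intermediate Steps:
$f{\left(D \right)} = \sqrt{-25 + D}$
$O{\left(w \right)} = \frac{2 \left(w + \sqrt{-25 + w}\right)}{-16 + w}$ ($O{\left(w \right)} = 2 \frac{\sqrt{-25 + w} + w}{-16 + w} = 2 \frac{w + \sqrt{-25 + w}}{-16 + w} = \frac{2 \left(w + \sqrt{-25 + w}\right)}{-16 + w}$)
$\frac{1}{Y + O{\left(-628 \right)}} = \frac{1}{-8103292 + \frac{2 \left(-628 + \sqrt{-25 - 628}\right)}{-16 - 628}} = \frac{1}{-8103292 + \frac{2 \left(-628 + \sqrt{-653}\right)}{-644}} = \frac{1}{-8103292 + 2 \left(- \frac{1}{644}\right) \left(-628 + i \sqrt{653}\right)} = \frac{1}{-8103292 + \left(\frac{314}{161} - \frac{i \sqrt{653}}{322}\right)} = \frac{1}{- \frac{1304629698}{161} - \frac{i \sqrt{653}}{322}}$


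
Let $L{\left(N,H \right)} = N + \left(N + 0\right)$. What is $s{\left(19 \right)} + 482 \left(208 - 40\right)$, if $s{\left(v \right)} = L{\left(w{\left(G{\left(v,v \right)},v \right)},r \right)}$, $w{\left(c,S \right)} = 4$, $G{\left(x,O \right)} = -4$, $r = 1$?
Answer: $80984$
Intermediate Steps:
$L{\left(N,H \right)} = 2 N$ ($L{\left(N,H \right)} = N + N = 2 N$)
$s{\left(v \right)} = 8$ ($s{\left(v \right)} = 2 \cdot 4 = 8$)
$s{\left(19 \right)} + 482 \left(208 - 40\right) = 8 + 482 \left(208 - 40\right) = 8 + 482 \cdot 168 = 8 + 80976 = 80984$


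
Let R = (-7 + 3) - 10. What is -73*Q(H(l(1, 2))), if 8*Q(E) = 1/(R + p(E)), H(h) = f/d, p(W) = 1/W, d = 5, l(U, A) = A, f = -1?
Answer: 73/152 ≈ 0.48026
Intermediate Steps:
p(W) = 1/W
R = -14 (R = -4 - 10 = -14)
H(h) = -1/5
Q(E) = 1/(8*(-14 + 1/E))
-73*Q(H(l(1, 2))) = -(-73)*(-1)/(5*(-8 + 112*(-1/5))) = -(-73)*(-1)/(5*(-8 - 112/5)) = -(-73)*(-1)/(5*(-152/5)) = -(-73)*(-1)*(-5)/(5*152) = -73*(-1/152) = 73/152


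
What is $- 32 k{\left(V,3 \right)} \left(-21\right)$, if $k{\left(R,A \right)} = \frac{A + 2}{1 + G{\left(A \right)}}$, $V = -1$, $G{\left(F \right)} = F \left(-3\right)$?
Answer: $-420$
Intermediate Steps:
$G{\left(F \right)} = - 3 F$
$k{\left(R,A \right)} = \frac{2 + A}{1 - 3 A}$ ($k{\left(R,A \right)} = \frac{A + 2}{1 - 3 A} = \frac{2 + A}{1 - 3 A}$)
$- 32 k{\left(V,3 \right)} \left(-21\right) = - 32 \frac{-2 - 3}{-1 + 3 \cdot 3} \left(-21\right) = - 32 \frac{-2 - 3}{-1 + 9} \left(-21\right) = - 32 \cdot \frac{1}{8} \left(-5\right) \left(-21\right) = \left(-32\right) \left(- \frac{5}{8}\right) \left(-21\right) = 20 \left(-21\right) = -420$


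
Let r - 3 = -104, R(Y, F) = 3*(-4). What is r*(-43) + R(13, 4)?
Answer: 4331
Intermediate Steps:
R(Y, F) = -12
r = -101 (r = 3 - 104 = -101)
r*(-43) + R(13, 4) = -101*(-43) - 12 = 4343 - 12 = 4331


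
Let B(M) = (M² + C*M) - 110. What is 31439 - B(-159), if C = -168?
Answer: -20444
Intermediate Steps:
B(M) = -110 + M² - 168*M (B(M) = (M² - 168*M) - 110 = -110 + M² - 168*M)
31439 - B(-159) = 31439 - (-110 + (-159)² - 168*(-159)) = 31439 - (-110 + 25281 + 26712) = 31439 - 1*51883 = 31439 - 51883 = -20444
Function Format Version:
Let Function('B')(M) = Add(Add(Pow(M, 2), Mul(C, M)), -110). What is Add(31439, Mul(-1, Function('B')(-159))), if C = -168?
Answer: -20444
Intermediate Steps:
Function('B')(M) = Add(-110, Pow(M, 2), Mul(-168, M)) (Function('B')(M) = Add(Add(Pow(M, 2), Mul(-168, M)), -110) = Add(-110, Pow(M, 2), Mul(-168, M)))
Add(31439, Mul(-1, Function('B')(-159))) = Add(31439, Mul(-1, Add(-110, Pow(-159, 2), Mul(-168, -159)))) = Add(31439, Mul(-1, Add(-110, 25281, 26712))) = Add(31439, Mul(-1, 51883)) = Add(31439, -51883) = -20444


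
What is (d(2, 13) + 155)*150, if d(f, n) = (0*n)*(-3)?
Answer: 23250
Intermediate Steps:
d(f, n) = 0 (d(f, n) = 0*(-3) = 0)
(d(2, 13) + 155)*150 = (0 + 155)*150 = 155*150 = 23250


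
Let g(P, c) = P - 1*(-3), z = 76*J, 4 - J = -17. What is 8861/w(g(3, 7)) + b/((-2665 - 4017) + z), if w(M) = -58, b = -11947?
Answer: -11093530/73747 ≈ -150.43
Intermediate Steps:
J = 21 (J = 4 - 1*(-17) = 4 + 17 = 21)
z = 1596 (z = 76*21 = 1596)
g(P, c) = 3 + P (g(P, c) = P + 3 = 3 + P)
8861/w(g(3, 7)) + b/((-2665 - 4017) + z) = 8861/(-58) - 11947/((-2665 - 4017) + 1596) = 8861*(-1/58) - 11947/(-6682 + 1596) = -8861/58 - 11947/(-5086) = -8861/58 - 11947*(-1/5086) = -8861/58 + 11947/5086 = -11093530/73747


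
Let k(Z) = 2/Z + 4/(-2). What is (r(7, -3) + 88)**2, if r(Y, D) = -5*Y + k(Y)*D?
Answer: 165649/49 ≈ 3380.6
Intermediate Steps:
k(Z) = -2 + 2/Z (k(Z) = 2/Z + 4*(-1/2) = 2/Z - 2 = -2 + 2/Z)
r(Y, D) = -5*Y + D*(-2 + 2/Y) (r(Y, D) = -5*Y + (-2 + 2/Y)*D = -5*Y + D*(-2 + 2/Y))
(r(7, -3) + 88)**2 = ((-5*7 - 2*(-3) + 2*(-3)/7) + 88)**2 = ((-35 + 6 + 2*(-3)*(1/7)) + 88)**2 = ((-35 + 6 - 6/7) + 88)**2 = (-209/7 + 88)**2 = (407/7)**2 = 165649/49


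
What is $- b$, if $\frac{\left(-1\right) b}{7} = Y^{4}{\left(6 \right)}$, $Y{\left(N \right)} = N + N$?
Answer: $145152$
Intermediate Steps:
$Y{\left(N \right)} = 2 N$
$b = -145152$ ($b = - 7 \left(2 \cdot 6\right)^{4} = - 7 \cdot 12^{4} = \left(-7\right) 20736 = -145152$)
$- b = \left(-1\right) \left(-145152\right) = 145152$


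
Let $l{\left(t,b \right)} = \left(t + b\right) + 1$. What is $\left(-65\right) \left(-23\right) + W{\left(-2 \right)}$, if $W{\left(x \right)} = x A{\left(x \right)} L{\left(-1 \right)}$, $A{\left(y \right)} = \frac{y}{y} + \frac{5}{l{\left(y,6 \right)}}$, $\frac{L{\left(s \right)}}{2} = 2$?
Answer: $1479$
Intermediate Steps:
$l{\left(t,b \right)} = 1 + b + t$ ($l{\left(t,b \right)} = \left(b + t\right) + 1 = 1 + b + t$)
$L{\left(s \right)} = 4$ ($L{\left(s \right)} = 2 \cdot 2 = 4$)
$A{\left(y \right)} = 1 + \frac{5}{7 + y}$ ($A{\left(y \right)} = \frac{y}{y} + \frac{5}{1 + 6 + y} = 1 + \frac{5}{7 + y}$)
$W{\left(x \right)} = \frac{4 x \left(12 + x\right)}{7 + x}$ ($W{\left(x \right)} = x \frac{12 + x}{7 + x} 4 = \frac{x \left(12 + x\right)}{7 + x} 4 = \frac{4 x \left(12 + x\right)}{7 + x}$)
$\left(-65\right) \left(-23\right) + W{\left(-2 \right)} = \left(-65\right) \left(-23\right) + 4 \left(-2\right) \frac{1}{7 - 2} \left(12 - 2\right) = 1495 + 4 \left(-2\right) \frac{1}{5} \cdot 10 = 1495 - 16 = 1479$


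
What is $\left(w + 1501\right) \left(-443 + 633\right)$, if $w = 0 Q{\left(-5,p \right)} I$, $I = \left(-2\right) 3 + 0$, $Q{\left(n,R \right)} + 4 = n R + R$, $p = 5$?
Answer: $285190$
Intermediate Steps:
$Q{\left(n,R \right)} = -4 + R + R n$ ($Q{\left(n,R \right)} = -4 + \left(n R + R\right) = -4 + \left(R n + R\right) = -4 + \left(R + R n\right) = -4 + R + R n$)
$I = -6$ ($I = -6 + 0 = -6$)
$w = 0$ ($w = 0 \left(-4 + 5 + 5 \left(-5\right)\right) \left(-6\right) = 0 \left(-4 + 5 - 25\right) \left(-6\right) = 0 \left(-24\right) \left(-6\right) = 0 \left(-6\right) = 0$)
$\left(w + 1501\right) \left(-443 + 633\right) = \left(0 + 1501\right) \left(-443 + 633\right) = 1501 \cdot 190 = 285190$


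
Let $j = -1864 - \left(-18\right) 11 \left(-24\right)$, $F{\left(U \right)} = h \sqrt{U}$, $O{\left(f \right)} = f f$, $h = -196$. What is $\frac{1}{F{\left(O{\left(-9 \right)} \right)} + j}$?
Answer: $- \frac{1}{8380} \approx -0.00011933$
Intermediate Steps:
$O{\left(f \right)} = f^{2}$
$F{\left(U \right)} = - 196 \sqrt{U}$
$j = -6616$ ($j = -1864 - \left(-198\right) \left(-24\right) = -1864 - 4752 = -6616$)
$\frac{1}{F{\left(O{\left(-9 \right)} \right)} + j} = \frac{1}{- 196 \sqrt{\left(-9\right)^{2}} - 6616} = \frac{1}{- 196 \sqrt{81} - 6616} = \frac{1}{\left(-196\right) 9 - 6616} = \frac{1}{-1764 - 6616} = \frac{1}{-8380} = - \frac{1}{8380}$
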